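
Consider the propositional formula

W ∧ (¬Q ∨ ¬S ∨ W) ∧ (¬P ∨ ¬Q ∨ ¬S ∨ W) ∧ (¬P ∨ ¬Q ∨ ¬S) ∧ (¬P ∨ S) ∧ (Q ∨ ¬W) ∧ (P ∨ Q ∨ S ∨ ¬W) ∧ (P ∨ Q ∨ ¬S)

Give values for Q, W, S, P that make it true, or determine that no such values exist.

Unit clause (W) forces W = True.
In (Q ∨ ¬W) only Q is left, so Q = True.
Set S = False.
  then (¬P ∨ S) forces P = False.
Check each clause:
  (W): W holds.
  (¬Q ∨ ¬S ∨ W): ¬S holds.
  (¬P ∨ ¬Q ∨ ¬S ∨ W): ¬P holds.
  (¬P ∨ ¬Q ∨ ¬S): ¬P holds.
  (¬P ∨ S): ¬P holds.
  (Q ∨ ¬W): Q holds.
  (P ∨ Q ∨ S ∨ ¬W): Q holds.
  (P ∨ Q ∨ ¬S): Q holds.
All clauses satisfied.

Q=T, W=T, S=F, P=F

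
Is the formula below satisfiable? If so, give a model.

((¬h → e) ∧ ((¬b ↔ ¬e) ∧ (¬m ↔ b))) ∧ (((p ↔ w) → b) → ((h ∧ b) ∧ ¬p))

m=F, p=F, e=T, h=T, w=F, b=T

  (¬h → e) ∧ ((¬b ↔ ¬e) ∧ (¬m ↔ b)) = True
    ¬h → e = True
      ¬h = False
    (¬b ↔ ¬e) ∧ (¬m ↔ b) = True
      ¬b ↔ ¬e = True
        ¬b = False
        ¬e = False
      ¬m ↔ b = True
        ¬m = True
  ((p ↔ w) → b) → ((h ∧ b) ∧ ¬p) = True
    (p ↔ w) → b = True
      p ↔ w = True
    (h ∧ b) ∧ ¬p = True
      h ∧ b = True
      ¬p = True
Both conjuncts True, so the formula holds.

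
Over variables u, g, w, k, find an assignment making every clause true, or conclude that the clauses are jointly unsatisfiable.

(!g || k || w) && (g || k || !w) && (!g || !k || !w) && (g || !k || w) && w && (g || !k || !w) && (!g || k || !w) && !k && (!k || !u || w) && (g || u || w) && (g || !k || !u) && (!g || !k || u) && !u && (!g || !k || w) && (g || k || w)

UNSATISFIABLE

Case w = True:
  (!k) forces k = False.
  (g || k || !w) forces g = True.
  Clause (!g || k || !w) is falsified — contradiction.
Case w = False:
  Clause (w) is falsified — contradiction.
Both cases fail, so the formula is unsatisfiable.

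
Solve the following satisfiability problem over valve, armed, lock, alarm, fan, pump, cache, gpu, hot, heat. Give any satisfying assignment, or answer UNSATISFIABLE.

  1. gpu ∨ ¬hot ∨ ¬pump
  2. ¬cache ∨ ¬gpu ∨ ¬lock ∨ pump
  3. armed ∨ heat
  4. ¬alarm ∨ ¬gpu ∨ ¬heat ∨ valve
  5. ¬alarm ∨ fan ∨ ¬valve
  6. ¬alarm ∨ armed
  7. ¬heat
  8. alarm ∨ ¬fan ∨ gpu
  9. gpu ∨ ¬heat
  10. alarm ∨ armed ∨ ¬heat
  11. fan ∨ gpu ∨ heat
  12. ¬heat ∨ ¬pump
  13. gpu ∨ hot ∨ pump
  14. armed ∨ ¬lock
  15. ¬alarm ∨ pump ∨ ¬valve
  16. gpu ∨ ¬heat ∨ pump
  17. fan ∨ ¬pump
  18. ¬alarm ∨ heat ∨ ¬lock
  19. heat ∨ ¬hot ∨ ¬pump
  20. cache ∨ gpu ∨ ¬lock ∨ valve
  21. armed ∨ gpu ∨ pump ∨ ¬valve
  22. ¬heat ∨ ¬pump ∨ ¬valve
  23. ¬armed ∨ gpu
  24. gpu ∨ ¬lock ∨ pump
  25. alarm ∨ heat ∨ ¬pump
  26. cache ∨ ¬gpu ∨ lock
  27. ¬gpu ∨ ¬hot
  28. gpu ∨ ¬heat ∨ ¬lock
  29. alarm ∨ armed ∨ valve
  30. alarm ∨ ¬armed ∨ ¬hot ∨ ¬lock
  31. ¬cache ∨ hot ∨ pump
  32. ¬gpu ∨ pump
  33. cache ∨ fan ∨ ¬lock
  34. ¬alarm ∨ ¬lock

valve=F, armed=T, lock=F, alarm=T, fan=T, pump=T, cache=T, gpu=T, hot=F, heat=F

Unit clause (¬heat) forces heat = False.
In (armed ∨ heat) only armed is left, so armed = True.
In (¬armed ∨ gpu) only gpu is left, so gpu = True.
In (¬gpu ∨ ¬hot) only ¬hot is left, so hot = False.
In (¬gpu ∨ pump) only pump is left, so pump = True.
In (fan ∨ ¬pump) only fan is left, so fan = True.
In (alarm ∨ heat ∨ ¬pump) only alarm is left, so alarm = True.
In (¬alarm ∨ ¬lock) only ¬lock is left, so lock = False.
In (cache ∨ ¬gpu ∨ lock) only cache is left, so cache = True.
Set valve = False.
All clauses satisfied.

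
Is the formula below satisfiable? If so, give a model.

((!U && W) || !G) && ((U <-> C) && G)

W = True, G = True, C = False, U = False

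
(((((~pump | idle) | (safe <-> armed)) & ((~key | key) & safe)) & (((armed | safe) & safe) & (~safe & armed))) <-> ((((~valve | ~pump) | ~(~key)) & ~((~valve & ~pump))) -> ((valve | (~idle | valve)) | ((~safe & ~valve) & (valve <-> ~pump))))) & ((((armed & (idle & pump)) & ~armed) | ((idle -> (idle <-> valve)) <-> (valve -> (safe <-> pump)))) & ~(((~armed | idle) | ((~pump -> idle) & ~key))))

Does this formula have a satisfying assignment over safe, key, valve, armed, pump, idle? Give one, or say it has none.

Unsatisfiable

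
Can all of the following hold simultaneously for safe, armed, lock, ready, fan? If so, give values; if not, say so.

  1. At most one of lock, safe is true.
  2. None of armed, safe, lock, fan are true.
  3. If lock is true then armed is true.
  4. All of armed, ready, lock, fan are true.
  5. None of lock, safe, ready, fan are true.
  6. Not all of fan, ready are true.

Unsatisfiable — no assignment works.

Case armed = True:
  Constraint (2) is violated (armed=T) — contradiction.
Case armed = False:
  Constraint (4) is violated (armed=F) — contradiction.
Both cases fail — unsatisfiable.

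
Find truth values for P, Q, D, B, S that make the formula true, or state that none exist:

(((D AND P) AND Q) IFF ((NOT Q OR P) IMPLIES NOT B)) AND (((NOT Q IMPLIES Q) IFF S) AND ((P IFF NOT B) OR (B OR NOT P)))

P = True, Q = False, D = False, B = True, S = False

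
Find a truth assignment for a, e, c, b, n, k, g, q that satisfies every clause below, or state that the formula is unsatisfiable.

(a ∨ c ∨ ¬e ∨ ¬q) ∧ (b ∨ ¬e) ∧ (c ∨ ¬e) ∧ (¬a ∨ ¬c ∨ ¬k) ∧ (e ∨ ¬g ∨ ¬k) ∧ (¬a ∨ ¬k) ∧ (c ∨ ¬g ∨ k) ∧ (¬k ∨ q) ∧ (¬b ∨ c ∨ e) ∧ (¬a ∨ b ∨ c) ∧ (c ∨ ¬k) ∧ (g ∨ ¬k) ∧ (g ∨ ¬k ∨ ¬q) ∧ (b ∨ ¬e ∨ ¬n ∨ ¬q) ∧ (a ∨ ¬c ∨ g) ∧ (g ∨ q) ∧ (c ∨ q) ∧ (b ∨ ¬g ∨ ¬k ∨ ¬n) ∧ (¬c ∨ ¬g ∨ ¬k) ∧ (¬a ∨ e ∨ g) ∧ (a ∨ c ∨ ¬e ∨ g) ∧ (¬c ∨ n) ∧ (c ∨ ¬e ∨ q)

Set a = False.
Set e = False.
Set c = False.
  then (¬b ∨ c ∨ e) forces b = False.
  then (c ∨ ¬k) forces k = False.
  then (c ∨ q) forces q = True.
  then (c ∨ ¬g ∨ k) forces g = False.
Set n = True.
All clauses satisfied.

a = False, e = False, c = False, b = False, n = True, k = False, g = False, q = True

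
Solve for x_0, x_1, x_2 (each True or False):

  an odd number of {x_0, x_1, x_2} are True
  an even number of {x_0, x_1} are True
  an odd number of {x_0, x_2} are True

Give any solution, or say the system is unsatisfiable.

x_0=F, x_1=F, x_2=T

{x_0, x_1, x_2}: 1 true → odd ✓
{x_0, x_1}: 0 true → even ✓
{x_0, x_2}: 1 true → odd ✓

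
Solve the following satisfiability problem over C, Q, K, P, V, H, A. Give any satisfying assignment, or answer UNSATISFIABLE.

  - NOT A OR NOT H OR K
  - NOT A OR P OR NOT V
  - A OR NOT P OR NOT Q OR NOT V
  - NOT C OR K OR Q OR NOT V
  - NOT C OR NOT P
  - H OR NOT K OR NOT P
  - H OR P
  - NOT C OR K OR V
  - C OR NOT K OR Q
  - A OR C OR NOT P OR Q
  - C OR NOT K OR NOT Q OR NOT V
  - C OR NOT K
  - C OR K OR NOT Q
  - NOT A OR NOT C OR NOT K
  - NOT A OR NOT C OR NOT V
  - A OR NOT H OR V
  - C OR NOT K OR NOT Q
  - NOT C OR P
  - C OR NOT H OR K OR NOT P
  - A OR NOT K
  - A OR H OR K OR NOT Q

C = False; Q = False; K = False; P = True; V = True; H = False; A = True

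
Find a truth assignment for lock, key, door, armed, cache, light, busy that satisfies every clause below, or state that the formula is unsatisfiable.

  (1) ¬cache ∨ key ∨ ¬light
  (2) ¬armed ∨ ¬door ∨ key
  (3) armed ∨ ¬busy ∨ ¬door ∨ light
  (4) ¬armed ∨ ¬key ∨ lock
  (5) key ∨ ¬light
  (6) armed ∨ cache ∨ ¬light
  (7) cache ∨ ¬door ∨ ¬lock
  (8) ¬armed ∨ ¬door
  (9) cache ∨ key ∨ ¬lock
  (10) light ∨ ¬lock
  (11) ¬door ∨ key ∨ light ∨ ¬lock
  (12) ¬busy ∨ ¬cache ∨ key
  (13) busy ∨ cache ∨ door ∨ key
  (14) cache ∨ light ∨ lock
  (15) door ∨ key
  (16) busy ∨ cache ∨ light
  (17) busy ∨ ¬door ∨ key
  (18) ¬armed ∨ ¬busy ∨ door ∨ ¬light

lock=T; key=T; door=T; armed=F; cache=T; light=T; busy=F

Set lock = True.
  then (light ∨ ¬lock) forces light = True.
  then (key ∨ ¬light) forces key = True.
Set door = True.
  then (cache ∨ ¬door ∨ ¬lock) forces cache = True.
  then (¬armed ∨ ¬door) forces armed = False.
Set busy = False.
All clauses satisfied.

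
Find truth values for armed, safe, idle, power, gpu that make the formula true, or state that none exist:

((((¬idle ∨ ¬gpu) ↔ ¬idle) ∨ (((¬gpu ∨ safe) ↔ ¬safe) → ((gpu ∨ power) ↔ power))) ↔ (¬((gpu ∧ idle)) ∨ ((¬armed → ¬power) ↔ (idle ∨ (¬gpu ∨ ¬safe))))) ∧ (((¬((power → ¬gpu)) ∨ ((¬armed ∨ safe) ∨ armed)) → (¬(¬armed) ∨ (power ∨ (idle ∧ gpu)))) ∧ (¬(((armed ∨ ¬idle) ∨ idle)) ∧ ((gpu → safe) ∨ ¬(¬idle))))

Unsatisfiable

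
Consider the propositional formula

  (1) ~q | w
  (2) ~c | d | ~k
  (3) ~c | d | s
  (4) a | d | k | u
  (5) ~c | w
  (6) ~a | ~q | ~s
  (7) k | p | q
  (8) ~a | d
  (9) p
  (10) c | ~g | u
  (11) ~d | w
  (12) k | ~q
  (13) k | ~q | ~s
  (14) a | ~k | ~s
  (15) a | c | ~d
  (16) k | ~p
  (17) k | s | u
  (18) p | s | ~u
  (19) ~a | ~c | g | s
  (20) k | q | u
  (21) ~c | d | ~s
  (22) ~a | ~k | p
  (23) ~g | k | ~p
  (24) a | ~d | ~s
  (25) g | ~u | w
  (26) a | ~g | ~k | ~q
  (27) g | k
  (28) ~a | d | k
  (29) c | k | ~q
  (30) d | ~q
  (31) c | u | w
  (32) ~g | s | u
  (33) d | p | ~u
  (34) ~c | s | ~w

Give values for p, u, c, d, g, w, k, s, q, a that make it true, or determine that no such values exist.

Unit clause (p) forces p = True.
In (k | ~p) only k is left, so k = True.
Set u = False.
Set c = True.
  then (~c | d | ~k) forces d = True.
  then (~c | w) forces w = True.
  then (~c | s | ~w) forces s = True.
  then (a | ~k | ~s) forces a = True.
  then (~a | ~q | ~s) forces q = False.
Set g = True.
All clauses satisfied.

p = True, u = False, c = True, d = True, g = True, w = True, k = True, s = True, q = False, a = True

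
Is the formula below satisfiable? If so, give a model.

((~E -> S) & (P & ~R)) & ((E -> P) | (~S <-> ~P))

P=T; R=F; E=T; S=T

  (~E -> S) & (P & ~R) = True
    ~E -> S = True
      ~E = False
    P & ~R = True
      ~R = True
  (E -> P) | (~S <-> ~P) = True
    E -> P = True
    ~S <-> ~P = True
      ~S = False
      ~P = False
Both conjuncts True, so the formula holds.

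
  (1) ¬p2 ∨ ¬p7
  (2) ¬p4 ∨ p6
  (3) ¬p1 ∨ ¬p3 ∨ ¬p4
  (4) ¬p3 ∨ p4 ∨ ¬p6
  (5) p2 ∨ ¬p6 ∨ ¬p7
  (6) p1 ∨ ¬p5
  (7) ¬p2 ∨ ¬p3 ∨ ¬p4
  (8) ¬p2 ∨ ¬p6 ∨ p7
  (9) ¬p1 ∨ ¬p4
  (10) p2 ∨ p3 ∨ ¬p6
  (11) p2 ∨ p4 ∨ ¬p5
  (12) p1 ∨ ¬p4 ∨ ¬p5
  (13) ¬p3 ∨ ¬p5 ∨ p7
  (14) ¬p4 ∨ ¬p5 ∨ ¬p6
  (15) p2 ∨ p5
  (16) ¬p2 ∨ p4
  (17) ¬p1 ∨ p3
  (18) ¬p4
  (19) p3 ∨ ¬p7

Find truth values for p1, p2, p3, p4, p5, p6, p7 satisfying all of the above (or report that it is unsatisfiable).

Case p4 = True:
  Clause (¬p4) is falsified — contradiction.
Case p4 = False:
  (¬p2 ∨ p4) forces p2 = False.
  (p2 ∨ p4 ∨ ¬p5) forces p5 = False.
  Clause (p2 ∨ p5) is falsified — contradiction.
Both cases fail, so the formula is unsatisfiable.

UNSATISFIABLE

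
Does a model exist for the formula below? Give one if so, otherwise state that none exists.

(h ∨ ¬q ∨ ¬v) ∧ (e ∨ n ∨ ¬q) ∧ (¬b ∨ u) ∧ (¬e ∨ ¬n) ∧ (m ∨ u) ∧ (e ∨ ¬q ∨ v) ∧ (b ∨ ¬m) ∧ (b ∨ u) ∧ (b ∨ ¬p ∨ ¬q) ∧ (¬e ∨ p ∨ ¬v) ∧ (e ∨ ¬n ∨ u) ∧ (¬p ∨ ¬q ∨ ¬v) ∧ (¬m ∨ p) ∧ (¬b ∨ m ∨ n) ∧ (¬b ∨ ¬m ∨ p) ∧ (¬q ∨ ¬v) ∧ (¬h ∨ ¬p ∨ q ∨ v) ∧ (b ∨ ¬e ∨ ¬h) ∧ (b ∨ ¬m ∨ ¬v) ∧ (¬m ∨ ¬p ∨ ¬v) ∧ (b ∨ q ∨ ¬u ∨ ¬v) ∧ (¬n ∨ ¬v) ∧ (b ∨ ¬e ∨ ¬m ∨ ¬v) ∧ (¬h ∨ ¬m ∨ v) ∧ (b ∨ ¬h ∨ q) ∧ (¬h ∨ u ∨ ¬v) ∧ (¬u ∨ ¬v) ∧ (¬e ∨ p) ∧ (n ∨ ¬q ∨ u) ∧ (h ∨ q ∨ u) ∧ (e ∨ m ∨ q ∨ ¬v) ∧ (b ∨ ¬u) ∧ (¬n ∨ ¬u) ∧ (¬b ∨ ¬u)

Unsatisfiable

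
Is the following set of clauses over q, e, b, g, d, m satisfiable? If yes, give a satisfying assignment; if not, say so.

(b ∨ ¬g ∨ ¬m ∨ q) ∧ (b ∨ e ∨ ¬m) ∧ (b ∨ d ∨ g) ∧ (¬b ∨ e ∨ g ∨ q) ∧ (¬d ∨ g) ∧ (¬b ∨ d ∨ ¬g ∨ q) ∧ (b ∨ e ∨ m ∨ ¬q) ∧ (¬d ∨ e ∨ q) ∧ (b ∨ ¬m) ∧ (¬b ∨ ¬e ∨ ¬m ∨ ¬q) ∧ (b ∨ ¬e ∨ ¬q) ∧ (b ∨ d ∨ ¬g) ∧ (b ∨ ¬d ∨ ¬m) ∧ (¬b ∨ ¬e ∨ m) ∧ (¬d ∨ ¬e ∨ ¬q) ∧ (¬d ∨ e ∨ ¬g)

Set q = False.
Set e = True.
Set b = False.
  then (b ∨ ¬m) forces m = False.
Try g = False:
  (b ∨ d ∨ g) forces d = True.
  clause (¬d ∨ g) is falsified — backtrack.
So g = True.
  then (b ∨ d ∨ ¬g) forces d = True.
All clauses satisfied.

q = False, e = True, b = False, g = True, d = True, m = False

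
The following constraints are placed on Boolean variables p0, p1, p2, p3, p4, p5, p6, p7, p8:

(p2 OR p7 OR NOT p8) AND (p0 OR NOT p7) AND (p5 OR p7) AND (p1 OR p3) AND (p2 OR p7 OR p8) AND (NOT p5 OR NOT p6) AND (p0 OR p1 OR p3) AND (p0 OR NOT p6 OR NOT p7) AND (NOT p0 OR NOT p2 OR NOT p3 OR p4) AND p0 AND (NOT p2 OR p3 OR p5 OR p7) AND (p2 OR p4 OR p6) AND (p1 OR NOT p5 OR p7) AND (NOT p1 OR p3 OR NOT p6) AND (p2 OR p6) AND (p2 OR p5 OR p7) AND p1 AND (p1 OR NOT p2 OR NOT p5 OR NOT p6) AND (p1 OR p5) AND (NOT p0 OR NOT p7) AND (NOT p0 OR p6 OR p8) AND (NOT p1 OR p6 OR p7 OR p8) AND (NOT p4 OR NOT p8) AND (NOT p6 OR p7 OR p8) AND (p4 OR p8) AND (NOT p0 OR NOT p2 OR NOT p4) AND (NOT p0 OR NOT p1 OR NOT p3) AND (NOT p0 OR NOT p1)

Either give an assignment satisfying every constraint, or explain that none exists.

No satisfying assignment exists.

Case p0 = True:
  (p1) forces p1 = True.
  Clause (NOT p0 OR NOT p1) is falsified — contradiction.
Case p0 = False:
  Clause (p0) is falsified — contradiction.
Both cases fail, so the formula is unsatisfiable.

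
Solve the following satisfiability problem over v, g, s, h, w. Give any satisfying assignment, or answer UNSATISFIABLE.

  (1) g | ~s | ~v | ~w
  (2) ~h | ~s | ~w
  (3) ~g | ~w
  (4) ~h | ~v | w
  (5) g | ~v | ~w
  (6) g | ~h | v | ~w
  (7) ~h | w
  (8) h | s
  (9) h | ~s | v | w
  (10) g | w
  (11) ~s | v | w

Set v = False.
Set g = False.
  then (g | w) forces w = True.
  then (g | ~h | v | ~w) forces h = False.
  then (h | s) forces s = True.
All clauses satisfied.

v = False, g = False, s = True, h = False, w = True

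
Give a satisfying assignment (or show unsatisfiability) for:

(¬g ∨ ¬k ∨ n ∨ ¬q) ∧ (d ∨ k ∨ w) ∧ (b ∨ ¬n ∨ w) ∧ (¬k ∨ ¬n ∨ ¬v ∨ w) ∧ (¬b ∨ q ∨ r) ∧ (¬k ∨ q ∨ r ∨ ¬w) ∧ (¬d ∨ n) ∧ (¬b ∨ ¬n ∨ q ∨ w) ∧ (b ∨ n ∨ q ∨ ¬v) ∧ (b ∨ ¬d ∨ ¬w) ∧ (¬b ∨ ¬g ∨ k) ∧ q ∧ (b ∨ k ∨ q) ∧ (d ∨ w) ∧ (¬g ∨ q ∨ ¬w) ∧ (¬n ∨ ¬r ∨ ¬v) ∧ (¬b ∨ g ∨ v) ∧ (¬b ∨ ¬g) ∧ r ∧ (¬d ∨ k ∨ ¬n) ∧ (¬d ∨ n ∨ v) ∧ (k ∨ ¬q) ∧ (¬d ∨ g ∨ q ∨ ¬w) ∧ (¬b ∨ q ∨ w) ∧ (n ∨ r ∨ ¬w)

k: True, r: True, b: False, g: False, q: True, w: True, n: True, v: False, d: False

Unit clause (q) forces q = True.
Unit clause (r) forces r = True.
In (k ∨ ¬q) only k is left, so k = True.
Set b = False.
Set g = False.
Try w = False:
  (b ∨ ¬n ∨ w) forces n = False.
  (¬d ∨ n) forces d = False.
  clause (d ∨ w) is falsified — backtrack.
So w = True.
  then (b ∨ ¬d ∨ ¬w) forces d = False.
Set n = True.
  then (¬n ∨ ¬r ∨ ¬v) forces v = False.
All clauses satisfied.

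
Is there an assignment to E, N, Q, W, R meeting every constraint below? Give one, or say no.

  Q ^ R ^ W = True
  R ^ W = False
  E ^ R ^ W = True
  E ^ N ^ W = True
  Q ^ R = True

E: True, N: False, Q: True, W: False, R: False

Q ^ R ^ W = T ^ F ^ F = True ✓
R ^ W = F ^ F = False ✓
E ^ R ^ W = T ^ F ^ F = True ✓
E ^ N ^ W = T ^ F ^ F = True ✓
Q ^ R = T ^ F = True ✓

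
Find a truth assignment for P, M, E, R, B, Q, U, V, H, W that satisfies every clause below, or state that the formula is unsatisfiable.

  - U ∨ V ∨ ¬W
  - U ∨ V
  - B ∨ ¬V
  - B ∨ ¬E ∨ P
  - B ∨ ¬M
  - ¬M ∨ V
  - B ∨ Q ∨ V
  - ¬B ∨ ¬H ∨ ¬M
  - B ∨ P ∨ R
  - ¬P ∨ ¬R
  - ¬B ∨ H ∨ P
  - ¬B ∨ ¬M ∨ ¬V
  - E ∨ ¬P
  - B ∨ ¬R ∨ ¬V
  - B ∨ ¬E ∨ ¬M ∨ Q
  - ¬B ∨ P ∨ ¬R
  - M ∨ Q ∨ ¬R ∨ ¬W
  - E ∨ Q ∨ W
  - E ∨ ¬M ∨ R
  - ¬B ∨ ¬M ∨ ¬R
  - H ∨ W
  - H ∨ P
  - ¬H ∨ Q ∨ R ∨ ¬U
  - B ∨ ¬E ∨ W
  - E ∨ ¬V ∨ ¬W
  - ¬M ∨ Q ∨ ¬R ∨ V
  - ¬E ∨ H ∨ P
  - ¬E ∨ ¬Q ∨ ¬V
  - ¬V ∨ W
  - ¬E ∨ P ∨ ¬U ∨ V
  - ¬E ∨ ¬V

P: True; M: False; E: True; R: False; B: True; Q: True; U: True; V: False; H: False; W: True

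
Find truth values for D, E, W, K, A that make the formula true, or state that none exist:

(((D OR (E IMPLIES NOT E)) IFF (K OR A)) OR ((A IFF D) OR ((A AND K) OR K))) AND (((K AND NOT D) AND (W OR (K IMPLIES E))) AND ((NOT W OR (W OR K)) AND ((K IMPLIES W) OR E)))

D: False, E: False, W: True, K: True, A: True

  ((D OR (E IMPLIES NOT E)) IFF (K OR A)) OR ((A IFF D) OR ((A AND K) OR K)) = True
    (D OR (E IMPLIES NOT E)) IFF (K OR A) = True
      D OR (E IMPLIES NOT E) = True
        E IMPLIES NOT E = True
          NOT E = True
      K OR A = True
    (A IFF D) OR ((A AND K) OR K) = True
      A IFF D = False
      (A AND K) OR K = True
        A AND K = True
  ((K AND NOT D) AND (W OR (K IMPLIES E))) AND ((NOT W OR (W OR K)) AND ((K IMPLIES W) OR E)) = True
    (K AND NOT D) AND (W OR (K IMPLIES E)) = True
      K AND NOT D = True
        NOT D = True
      W OR (K IMPLIES E) = True
        K IMPLIES E = False
    (NOT W OR (W OR K)) AND ((K IMPLIES W) OR E) = True
      NOT W OR (W OR K) = True
        NOT W = False
        W OR K = True
      (K IMPLIES W) OR E = True
        K IMPLIES W = True
Both conjuncts True, so the formula holds.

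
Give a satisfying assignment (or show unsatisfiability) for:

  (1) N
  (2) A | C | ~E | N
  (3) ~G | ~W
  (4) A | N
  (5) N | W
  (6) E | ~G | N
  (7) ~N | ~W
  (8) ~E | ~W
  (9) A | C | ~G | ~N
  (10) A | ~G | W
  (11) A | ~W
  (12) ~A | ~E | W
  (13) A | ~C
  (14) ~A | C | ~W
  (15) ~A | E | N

A=T; G=T; E=F; N=T; W=F; C=T

Unit clause (N) forces N = True.
In (~N | ~W) only ~W is left, so W = False.
Set A = True.
  then (~A | ~E | W) forces E = False.
Set G = True.
Set C = True.
All clauses satisfied.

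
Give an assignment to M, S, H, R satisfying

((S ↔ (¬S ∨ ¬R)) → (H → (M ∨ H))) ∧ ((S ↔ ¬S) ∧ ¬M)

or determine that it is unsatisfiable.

The conjunct S ↔ ¬S is unsatisfiable on its own:
  S=F: evaluates to False.
  S=T: evaluates to False.
So the whole conjunction is unsatisfiable.

No satisfying assignment exists.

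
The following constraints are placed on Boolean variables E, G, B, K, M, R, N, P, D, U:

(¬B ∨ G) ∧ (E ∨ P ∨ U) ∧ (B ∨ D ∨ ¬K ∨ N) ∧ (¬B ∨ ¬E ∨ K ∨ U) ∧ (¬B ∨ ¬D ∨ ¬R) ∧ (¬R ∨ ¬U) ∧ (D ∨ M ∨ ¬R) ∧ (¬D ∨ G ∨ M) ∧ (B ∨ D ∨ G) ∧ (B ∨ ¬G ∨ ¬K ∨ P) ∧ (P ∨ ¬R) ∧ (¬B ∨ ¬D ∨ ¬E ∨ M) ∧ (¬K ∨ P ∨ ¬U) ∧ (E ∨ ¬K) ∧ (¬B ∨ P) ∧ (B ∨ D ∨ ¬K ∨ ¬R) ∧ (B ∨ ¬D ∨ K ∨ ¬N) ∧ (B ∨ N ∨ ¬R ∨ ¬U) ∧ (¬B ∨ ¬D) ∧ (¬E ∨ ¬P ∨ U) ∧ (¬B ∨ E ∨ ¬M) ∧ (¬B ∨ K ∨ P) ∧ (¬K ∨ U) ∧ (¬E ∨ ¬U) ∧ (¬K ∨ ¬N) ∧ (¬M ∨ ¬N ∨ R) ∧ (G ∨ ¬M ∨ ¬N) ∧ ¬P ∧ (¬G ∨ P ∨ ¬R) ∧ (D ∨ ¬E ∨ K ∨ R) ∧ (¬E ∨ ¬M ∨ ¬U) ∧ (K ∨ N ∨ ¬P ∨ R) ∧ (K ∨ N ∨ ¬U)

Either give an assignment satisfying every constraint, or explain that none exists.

Unit clause (¬P) forces P = False.
In (P ∨ ¬R) only ¬R is left, so R = False.
In (¬B ∨ P) only ¬B is left, so B = False.
Set E = True.
  then (¬E ∨ ¬U) forces U = False.
  then (¬K ∨ U) forces K = False.
  then (D ∨ ¬E ∨ K ∨ R) forces D = True.
  then (B ∨ ¬D ∨ K ∨ ¬N) forces N = False.
Set G = False.
  then (¬D ∨ G ∨ M) forces M = True.
All clauses satisfied.

E=T, G=F, B=F, K=F, M=T, R=F, N=F, P=F, D=T, U=F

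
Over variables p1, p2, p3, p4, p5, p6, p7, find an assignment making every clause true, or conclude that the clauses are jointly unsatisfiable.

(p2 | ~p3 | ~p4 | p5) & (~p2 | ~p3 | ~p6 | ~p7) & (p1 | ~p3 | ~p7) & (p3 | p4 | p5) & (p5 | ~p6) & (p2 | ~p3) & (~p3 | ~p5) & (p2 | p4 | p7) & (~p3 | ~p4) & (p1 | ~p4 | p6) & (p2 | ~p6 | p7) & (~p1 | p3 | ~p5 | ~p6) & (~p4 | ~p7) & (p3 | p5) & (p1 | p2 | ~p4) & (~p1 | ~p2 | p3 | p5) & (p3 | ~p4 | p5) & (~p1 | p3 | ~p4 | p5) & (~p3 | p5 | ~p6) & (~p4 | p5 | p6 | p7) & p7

p1: True, p2: False, p3: False, p4: False, p5: True, p6: False, p7: True

Unit clause (p7) forces p7 = True.
In (~p4 | ~p7) only ~p4 is left, so p4 = False.
Set p1 = True.
Set p2 = False.
  then (p2 | ~p3) forces p3 = False.
  then (p3 | p5) forces p5 = True.
  then (~p1 | p3 | ~p5 | ~p6) forces p6 = False.
All clauses satisfied.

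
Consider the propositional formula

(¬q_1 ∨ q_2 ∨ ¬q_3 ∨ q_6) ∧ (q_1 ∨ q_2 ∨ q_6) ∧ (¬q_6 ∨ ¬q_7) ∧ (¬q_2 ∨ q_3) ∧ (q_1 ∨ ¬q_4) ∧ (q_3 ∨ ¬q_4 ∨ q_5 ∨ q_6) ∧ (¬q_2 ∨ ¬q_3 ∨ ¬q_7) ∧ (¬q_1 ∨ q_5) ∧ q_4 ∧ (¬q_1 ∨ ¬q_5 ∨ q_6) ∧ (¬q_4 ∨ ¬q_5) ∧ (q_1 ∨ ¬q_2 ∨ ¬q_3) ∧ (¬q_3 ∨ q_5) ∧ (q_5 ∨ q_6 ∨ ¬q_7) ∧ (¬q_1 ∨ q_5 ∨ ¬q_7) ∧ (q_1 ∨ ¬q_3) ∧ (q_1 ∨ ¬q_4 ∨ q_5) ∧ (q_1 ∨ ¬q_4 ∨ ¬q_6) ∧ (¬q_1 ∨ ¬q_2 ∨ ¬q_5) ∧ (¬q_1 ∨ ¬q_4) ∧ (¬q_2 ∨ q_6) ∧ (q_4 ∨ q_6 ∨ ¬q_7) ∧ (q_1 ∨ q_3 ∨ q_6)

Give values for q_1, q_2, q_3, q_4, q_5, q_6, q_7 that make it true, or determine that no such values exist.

Unsatisfiable — no assignment works.

Case q_4 = True:
  (q_1 ∨ ¬q_4) forces q_1 = True.
  Clause (¬q_1 ∨ ¬q_4) is falsified — contradiction.
Case q_4 = False:
  Clause (q_4) is falsified — contradiction.
Both cases fail, so the formula is unsatisfiable.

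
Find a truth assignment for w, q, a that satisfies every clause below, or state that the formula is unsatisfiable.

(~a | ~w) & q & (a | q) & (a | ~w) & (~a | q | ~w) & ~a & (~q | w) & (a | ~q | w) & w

Case w = True:
  (~a | ~w) forces a = False.
  Clause (a | ~w) is falsified — contradiction.
Case w = False:
  Clause (w) is falsified — contradiction.
Both cases fail, so the formula is unsatisfiable.

Unsatisfiable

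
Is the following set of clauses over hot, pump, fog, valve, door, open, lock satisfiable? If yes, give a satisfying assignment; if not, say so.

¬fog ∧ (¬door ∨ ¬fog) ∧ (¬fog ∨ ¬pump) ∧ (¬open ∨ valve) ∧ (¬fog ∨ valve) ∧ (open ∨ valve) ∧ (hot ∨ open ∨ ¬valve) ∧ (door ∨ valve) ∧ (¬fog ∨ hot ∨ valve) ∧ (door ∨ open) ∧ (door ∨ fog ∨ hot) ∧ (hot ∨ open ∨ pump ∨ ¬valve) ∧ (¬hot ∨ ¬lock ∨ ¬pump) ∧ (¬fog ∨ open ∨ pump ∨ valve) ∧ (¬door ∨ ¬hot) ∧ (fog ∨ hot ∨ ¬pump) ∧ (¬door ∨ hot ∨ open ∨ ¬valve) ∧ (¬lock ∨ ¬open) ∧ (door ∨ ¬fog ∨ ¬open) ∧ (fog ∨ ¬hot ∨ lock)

Unit clause (¬fog) forces fog = False.
Try hot = True:
  (¬door ∨ ¬hot) forces door = False.
  (door ∨ valve) forces valve = True.
  (door ∨ open) forces open = True.
  (¬lock ∨ ¬open) forces lock = False.
  clause (fog ∨ ¬hot ∨ lock) is falsified — backtrack.
So hot = False.
  then (door ∨ fog ∨ hot) forces door = True.
  then (fog ∨ hot ∨ ¬pump) forces pump = False.
Set valve = True.
  then (hot ∨ open ∨ ¬valve) forces open = True.
  then (¬lock ∨ ¬open) forces lock = False.
All clauses satisfied.

hot: False, pump: False, fog: False, valve: True, door: True, open: True, lock: False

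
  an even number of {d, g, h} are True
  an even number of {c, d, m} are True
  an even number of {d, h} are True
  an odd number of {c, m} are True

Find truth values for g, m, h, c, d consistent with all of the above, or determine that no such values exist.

g = False, m = True, h = True, c = False, d = True

{d, g, h}: 2 true → even ✓
{c, d, m}: 2 true → even ✓
{d, h}: 2 true → even ✓
{c, m}: 1 true → odd ✓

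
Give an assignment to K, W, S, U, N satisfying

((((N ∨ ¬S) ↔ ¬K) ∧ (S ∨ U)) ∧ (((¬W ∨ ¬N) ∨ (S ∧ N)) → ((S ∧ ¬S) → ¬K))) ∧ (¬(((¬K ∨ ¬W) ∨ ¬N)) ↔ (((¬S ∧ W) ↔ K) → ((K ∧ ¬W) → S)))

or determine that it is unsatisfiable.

Case S = True: the formula simplifies to (N ↔ ¬K) ∧ ¬(((¬K ∨ ¬W) ∨ ¬N)).
  K = True: simplifies to ¬N ∧ ¬((¬W ∨ ¬N)).
    N = True: the conjunct ¬N is False.
    N = False: the conjunct ¬((¬W ∨ ¬N)) becomes ¬((¬W ∨ True)) = False.
  K = False: the conjunct ¬(((¬K ∨ ¬W) ∨ ¬N)) becomes ¬((True ∨ ¬N)) = False.
Case S = False: the formula simplifies to (¬K ∧ U) ∧ (¬(((¬K ∨ ¬W) ∨ ¬N)) ↔ ((W ↔ K) → ¬((K ∧ ¬W)))).
  K = True: the conjunct ¬K is False.
  K = False: the conjunct ¬(((¬K ∨ ¬W) ∨ ¬N)) ↔ ((W ↔ K) → ¬((K ∧ ¬W))) becomes ¬True ↔ (¬W → True) = False.
Both cases fail — unsatisfiable.

No satisfying assignment exists.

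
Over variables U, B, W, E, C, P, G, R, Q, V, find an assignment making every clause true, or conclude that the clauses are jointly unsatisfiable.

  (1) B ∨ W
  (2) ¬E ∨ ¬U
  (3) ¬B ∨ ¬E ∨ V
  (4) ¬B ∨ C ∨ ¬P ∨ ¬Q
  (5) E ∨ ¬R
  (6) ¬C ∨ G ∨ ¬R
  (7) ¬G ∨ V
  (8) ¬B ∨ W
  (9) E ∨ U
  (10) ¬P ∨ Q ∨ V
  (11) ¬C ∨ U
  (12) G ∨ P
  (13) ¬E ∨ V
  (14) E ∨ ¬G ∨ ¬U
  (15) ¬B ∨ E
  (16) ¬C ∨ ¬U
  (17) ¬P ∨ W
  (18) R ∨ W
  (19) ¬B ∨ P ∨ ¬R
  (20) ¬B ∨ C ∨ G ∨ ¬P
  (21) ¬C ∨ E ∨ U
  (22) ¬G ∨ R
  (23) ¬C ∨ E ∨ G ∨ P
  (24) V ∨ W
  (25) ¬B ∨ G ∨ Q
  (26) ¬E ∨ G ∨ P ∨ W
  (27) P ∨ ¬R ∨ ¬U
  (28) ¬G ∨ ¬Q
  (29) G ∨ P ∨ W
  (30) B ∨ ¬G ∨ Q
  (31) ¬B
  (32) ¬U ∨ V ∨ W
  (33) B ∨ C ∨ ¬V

Unit clause (¬B) forces B = False.
In (B ∨ W) only W is left, so W = True.
Set U = True.
  then (¬E ∨ ¬U) forces E = False.
  then (E ∨ ¬R) forces R = False.
  then (E ∨ ¬G ∨ ¬U) forces G = False.
  then (¬C ∨ ¬U) forces C = False.
  then (B ∨ C ∨ ¬V) forces V = False.
  then (G ∨ P) forces P = True.
  then (¬P ∨ Q ∨ V) forces Q = True.
All clauses satisfied.

U=T, B=F, W=T, E=F, C=F, P=T, G=F, R=F, Q=T, V=F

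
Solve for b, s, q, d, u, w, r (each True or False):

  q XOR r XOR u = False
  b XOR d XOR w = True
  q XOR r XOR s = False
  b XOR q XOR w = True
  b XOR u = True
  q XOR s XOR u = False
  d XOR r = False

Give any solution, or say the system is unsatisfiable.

b: True, s: False, q: False, d: False, u: False, w: False, r: False

q XOR r XOR u = F XOR F XOR F = False ✓
b XOR d XOR w = T XOR F XOR F = True ✓
q XOR r XOR s = F XOR F XOR F = False ✓
b XOR q XOR w = T XOR F XOR F = True ✓
b XOR u = T XOR F = True ✓
q XOR s XOR u = F XOR F XOR F = False ✓
d XOR r = F XOR F = False ✓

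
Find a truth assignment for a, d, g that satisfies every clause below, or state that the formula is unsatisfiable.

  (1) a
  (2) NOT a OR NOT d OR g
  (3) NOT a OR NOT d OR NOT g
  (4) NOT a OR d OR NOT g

Unit clause (a) forces a = True.
Try d = True:
  (NOT a OR NOT d OR g) forces g = True.
  clause (NOT a OR NOT d OR NOT g) is falsified — backtrack.
So d = False.
  then (NOT a OR d OR NOT g) forces g = False.
All clauses satisfied.

a: True, d: False, g: False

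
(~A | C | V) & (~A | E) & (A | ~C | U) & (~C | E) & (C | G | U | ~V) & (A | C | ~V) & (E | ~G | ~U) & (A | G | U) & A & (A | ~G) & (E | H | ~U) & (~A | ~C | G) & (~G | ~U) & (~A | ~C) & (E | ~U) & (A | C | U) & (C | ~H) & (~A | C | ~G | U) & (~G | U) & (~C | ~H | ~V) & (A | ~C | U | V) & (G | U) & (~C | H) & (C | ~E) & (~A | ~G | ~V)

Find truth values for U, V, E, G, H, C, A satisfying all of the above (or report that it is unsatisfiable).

The formula is unsatisfiable.

Case A = True:
  (~A | E) forces E = True.
  (~A | ~C) forces C = False.
  Clause (C | ~E) is falsified — contradiction.
Case A = False:
  Clause (A) is falsified — contradiction.
Both cases fail, so the formula is unsatisfiable.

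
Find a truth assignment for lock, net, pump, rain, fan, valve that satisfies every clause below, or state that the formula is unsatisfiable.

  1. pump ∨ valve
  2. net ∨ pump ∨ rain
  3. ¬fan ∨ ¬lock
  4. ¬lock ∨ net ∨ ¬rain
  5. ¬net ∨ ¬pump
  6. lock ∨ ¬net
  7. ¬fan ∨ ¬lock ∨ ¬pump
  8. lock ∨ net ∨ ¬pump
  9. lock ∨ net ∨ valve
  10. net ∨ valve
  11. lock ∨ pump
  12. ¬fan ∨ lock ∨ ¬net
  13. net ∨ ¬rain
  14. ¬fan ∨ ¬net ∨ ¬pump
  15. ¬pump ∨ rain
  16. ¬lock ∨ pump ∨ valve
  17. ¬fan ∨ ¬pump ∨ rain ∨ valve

Try lock = False:
  (lock ∨ ¬net) forces net = False.
  (lock ∨ net ∨ ¬pump) forces pump = False.
  clause (lock ∨ pump) is falsified — backtrack.
So lock = True.
  then (¬fan ∨ ¬lock) forces fan = False.
Try net = False:
  (¬lock ∨ net ∨ ¬rain) forces rain = False.
  (net ∨ pump ∨ rain) forces pump = True.
  clause (¬pump ∨ rain) is falsified — backtrack.
So net = True.
  then (¬net ∨ ¬pump) forces pump = False.
  then (¬lock ∨ pump ∨ valve) forces valve = True.
Set rain = True.
All clauses satisfied.

lock=T; net=T; pump=F; rain=T; fan=F; valve=T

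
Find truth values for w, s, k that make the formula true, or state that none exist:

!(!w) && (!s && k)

w: True; s: False; k: True

  !(!w) = True
    !w = False
  !s && k = True
    !s = True
Both conjuncts True, so the formula holds.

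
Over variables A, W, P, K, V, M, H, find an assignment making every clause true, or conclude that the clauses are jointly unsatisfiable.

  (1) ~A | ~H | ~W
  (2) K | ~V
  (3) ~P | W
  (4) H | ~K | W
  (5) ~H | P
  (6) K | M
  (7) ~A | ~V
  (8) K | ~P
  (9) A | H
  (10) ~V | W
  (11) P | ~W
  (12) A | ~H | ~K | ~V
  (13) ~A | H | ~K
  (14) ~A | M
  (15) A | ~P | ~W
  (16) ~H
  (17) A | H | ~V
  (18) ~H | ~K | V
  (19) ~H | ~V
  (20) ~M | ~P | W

A = True; W = False; P = False; K = False; V = False; M = True; H = False

Unit clause (~H) forces H = False.
In (A | H) only A is left, so A = True.
In (~A | H | ~K) only ~K is left, so K = False.
In (~A | M) only M is left, so M = True.
In (K | ~V) only ~V is left, so V = False.
In (K | ~P) only ~P is left, so P = False.
In (P | ~W) only ~W is left, so W = False.
All clauses satisfied.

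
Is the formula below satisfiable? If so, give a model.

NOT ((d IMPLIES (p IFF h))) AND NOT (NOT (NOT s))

p = False, s = False, h = True, d = True

  NOT ((d IMPLIES (p IFF h))) = True
    d IMPLIES (p IFF h) = False
      p IFF h = False
  NOT (NOT (NOT s)) = True
    NOT (NOT s) = False
      NOT s = True
Both conjuncts True, so the formula holds.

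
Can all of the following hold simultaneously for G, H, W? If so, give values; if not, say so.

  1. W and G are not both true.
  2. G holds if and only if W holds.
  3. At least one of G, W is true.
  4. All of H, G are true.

Case G = True:
  (1) with G=T forces W = False.
  Constraint (2) is violated (G=T, W=F) — contradiction.
Case G = False:
  Constraint (4) is violated (G=F) — contradiction.
Both cases fail — unsatisfiable.

Unsatisfiable — no assignment works.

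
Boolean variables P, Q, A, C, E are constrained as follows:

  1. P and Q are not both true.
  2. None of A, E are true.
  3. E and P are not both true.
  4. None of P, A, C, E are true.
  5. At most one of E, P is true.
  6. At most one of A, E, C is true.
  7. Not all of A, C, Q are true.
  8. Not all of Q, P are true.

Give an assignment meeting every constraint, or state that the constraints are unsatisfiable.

P = False, Q = True, A = False, C = False, E = False

  (1) P=F, Q=T — not both ✓
  (2) {A, E}: 0 true — none ✓
  (3) E=F, P=F — not both ✓
  (4) {P, A, C, E}: 0 true — none ✓
  (5) {E, P}: 0 true — at most one ✓
  (6) {A, E, C}: 0 true — at most one ✓
  (7) {A, C, Q}: 1/3 true — not all ✓
  (8) {Q, P}: 1/2 true — not all ✓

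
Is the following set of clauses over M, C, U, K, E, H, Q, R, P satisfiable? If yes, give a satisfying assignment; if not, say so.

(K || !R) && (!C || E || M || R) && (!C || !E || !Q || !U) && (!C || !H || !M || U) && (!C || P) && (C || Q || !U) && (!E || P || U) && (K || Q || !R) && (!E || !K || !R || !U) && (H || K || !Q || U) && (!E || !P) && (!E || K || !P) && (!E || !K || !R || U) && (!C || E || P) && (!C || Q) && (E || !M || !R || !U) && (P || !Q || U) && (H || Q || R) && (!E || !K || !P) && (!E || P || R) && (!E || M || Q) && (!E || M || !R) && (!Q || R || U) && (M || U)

Set M = False.
  then (M || U) forces U = True.
Set C = False.
  then (C || Q || !U) forces Q = True.
Set K = True.
Try E = True:
  (!E || !K || !R || !U) forces R = False.
  (!E || !P) forces P = False.
  clause (!E || P || R) is falsified — backtrack.
So E = False.
Set H = True.
Set R = True.
Set P = True.
All clauses satisfied.

M = False, C = False, U = True, K = True, E = False, H = True, Q = True, R = True, P = True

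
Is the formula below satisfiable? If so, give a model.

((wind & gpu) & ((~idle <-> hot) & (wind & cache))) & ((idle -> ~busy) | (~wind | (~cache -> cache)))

wind: True, idle: True, cache: True, hot: False, gpu: True, busy: False

  (wind & gpu) & ((~idle <-> hot) & (wind & cache)) = True
    wind & gpu = True
    (~idle <-> hot) & (wind & cache) = True
      ~idle <-> hot = True
        ~idle = False
      wind & cache = True
  (idle -> ~busy) | (~wind | (~cache -> cache)) = True
    idle -> ~busy = True
      ~busy = True
    ~wind | (~cache -> cache) = True
      ~wind = False
      ~cache -> cache = True
        ~cache = False
Both conjuncts True, so the formula holds.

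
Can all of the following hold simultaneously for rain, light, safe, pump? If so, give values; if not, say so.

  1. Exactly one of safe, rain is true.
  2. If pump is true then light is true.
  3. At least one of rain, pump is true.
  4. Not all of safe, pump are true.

rain = True, light = True, safe = False, pump = False

  (1) {safe, rain}: 1 true — exactly one ✓
  (2) pump=F ⇒ light: vacuous ✓
  (3) {rain, pump}: 1 true — at least one ✓
  (4) {safe, pump}: 0/2 true — not all ✓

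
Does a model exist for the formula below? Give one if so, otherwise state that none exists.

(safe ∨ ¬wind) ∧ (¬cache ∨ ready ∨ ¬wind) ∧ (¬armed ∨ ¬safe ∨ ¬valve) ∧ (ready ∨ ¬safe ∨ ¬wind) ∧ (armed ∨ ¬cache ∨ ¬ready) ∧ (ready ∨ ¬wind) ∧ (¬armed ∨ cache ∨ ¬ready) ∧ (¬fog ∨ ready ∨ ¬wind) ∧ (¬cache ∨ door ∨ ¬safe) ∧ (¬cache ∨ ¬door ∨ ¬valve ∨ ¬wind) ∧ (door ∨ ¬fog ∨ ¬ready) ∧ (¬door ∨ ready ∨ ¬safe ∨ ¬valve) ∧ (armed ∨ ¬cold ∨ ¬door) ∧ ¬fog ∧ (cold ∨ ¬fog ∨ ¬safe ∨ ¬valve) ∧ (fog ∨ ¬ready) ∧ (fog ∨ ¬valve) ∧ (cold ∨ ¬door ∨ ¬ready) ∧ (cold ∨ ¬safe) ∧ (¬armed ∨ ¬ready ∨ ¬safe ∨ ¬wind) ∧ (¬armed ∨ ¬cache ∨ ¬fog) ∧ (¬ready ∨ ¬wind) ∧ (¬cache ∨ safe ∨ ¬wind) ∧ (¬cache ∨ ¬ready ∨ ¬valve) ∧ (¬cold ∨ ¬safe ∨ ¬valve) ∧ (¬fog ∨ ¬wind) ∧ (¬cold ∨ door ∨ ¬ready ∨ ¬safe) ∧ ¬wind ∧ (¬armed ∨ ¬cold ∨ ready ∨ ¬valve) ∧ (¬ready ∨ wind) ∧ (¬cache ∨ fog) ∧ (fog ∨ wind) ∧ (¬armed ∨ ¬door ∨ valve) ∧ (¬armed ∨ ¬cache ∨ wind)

Case wind = True:
  Clause (¬wind) is falsified — contradiction.
Case wind = False:
  (¬fog) forces fog = False.
  Clause (fog ∨ wind) is falsified — contradiction.
Both cases fail, so the formula is unsatisfiable.

Unsatisfiable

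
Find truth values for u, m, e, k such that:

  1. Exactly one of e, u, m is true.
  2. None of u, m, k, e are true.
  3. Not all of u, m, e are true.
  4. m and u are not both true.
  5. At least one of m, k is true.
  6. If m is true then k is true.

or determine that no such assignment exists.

The formula is unsatisfiable.

Case k = True:
  Constraint (2) is violated (k=T) — contradiction.
Case k = False:
  (2) forces u = False.
  (2) forces m = False.
  Constraint (5) is violated (m=F, k=F) — contradiction.
Both cases fail — unsatisfiable.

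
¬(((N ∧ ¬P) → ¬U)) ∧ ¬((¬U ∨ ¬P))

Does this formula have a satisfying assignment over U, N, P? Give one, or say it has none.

Case P = True: the conjunct ¬(((N ∧ ¬P) → ¬U)) becomes ¬((False → ¬U)) = False.
Case P = False: the conjunct ¬((¬U ∨ ¬P)) becomes ¬((¬U ∨ True)) = False.
Both cases fail — unsatisfiable.

Unsatisfiable — no assignment works.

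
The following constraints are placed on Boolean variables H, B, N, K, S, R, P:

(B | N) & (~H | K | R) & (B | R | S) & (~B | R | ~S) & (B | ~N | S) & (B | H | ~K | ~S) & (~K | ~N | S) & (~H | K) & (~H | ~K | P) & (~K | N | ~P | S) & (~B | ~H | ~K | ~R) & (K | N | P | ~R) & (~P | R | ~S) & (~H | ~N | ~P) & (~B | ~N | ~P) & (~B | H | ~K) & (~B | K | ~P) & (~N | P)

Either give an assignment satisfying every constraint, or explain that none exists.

Set H = False.
Set B = True.
  then (~B | H | ~K) forces K = False.
  then (~B | K | ~P) forces P = False.
  then (~N | P) forces N = False.
  then (K | N | P | ~R) forces R = False.
  then (~B | R | ~S) forces S = False.
All clauses satisfied.

H: False; B: True; N: False; K: False; S: False; R: False; P: False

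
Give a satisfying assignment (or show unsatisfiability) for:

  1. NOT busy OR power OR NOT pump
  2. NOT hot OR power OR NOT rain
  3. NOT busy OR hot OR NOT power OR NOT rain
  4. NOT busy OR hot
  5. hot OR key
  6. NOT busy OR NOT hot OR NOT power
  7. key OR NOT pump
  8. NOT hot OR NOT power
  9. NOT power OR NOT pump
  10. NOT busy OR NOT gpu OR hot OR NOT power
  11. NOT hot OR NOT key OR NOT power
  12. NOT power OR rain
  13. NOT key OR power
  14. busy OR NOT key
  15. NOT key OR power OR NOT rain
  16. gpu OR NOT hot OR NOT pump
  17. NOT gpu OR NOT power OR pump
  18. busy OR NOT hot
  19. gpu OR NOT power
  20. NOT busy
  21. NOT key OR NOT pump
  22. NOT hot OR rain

Unsatisfiable

Case busy = True:
  Clause (NOT busy) is falsified — contradiction.
Case busy = False:
  (busy OR NOT key) forces key = False.
  (hot OR key) forces hot = True.
  Clause (busy OR NOT hot) is falsified — contradiction.
Both cases fail, so the formula is unsatisfiable.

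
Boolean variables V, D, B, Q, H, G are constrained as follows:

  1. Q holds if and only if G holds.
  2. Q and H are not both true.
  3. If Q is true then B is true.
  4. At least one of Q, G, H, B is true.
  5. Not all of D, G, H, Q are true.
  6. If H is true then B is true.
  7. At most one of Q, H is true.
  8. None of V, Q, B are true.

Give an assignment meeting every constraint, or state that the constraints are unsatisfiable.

UNSATISFIABLE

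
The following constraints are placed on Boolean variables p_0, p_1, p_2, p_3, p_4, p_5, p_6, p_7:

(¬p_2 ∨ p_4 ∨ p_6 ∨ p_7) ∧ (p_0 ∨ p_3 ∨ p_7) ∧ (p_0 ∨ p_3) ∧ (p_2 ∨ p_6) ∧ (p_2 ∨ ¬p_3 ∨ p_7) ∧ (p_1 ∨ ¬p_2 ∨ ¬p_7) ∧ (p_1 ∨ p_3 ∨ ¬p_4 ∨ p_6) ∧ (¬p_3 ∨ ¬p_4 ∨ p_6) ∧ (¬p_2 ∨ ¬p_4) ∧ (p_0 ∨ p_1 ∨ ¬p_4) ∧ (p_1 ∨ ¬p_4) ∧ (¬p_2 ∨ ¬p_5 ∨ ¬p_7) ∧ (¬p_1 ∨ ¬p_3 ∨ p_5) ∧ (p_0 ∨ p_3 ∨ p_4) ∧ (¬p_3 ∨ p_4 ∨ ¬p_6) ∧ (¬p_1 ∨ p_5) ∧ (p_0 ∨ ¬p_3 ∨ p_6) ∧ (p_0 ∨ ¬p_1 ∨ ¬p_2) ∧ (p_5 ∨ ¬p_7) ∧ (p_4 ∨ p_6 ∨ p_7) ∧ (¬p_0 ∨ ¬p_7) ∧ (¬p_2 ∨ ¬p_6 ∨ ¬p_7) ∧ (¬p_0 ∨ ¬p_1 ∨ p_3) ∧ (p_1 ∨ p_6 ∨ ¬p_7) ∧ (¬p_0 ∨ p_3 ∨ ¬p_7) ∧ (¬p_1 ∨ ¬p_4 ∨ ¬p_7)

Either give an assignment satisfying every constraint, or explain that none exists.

p_0 = True, p_1 = False, p_2 = True, p_3 = False, p_4 = False, p_5 = True, p_6 = True, p_7 = False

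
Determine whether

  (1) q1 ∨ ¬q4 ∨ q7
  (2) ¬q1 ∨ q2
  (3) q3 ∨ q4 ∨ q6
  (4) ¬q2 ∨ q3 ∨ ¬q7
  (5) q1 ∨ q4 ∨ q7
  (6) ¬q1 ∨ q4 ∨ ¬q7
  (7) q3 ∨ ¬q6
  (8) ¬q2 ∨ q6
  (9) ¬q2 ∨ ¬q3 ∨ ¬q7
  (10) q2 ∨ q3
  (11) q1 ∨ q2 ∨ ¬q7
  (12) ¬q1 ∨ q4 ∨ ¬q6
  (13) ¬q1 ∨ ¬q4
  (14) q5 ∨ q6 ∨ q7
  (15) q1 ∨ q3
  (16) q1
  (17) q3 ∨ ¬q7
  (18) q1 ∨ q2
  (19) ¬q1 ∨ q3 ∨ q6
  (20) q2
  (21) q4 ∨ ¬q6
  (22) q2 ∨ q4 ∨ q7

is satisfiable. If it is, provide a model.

The formula is unsatisfiable.

Case q1 = True:
  (¬q1 ∨ q2) forces q2 = True.
  (¬q2 ∨ q6) forces q6 = True.
  (q3 ∨ ¬q6) forces q3 = True.
  (¬q2 ∨ ¬q3 ∨ ¬q7) forces q7 = False.
  (¬q1 ∨ q4 ∨ ¬q6) forces q4 = True.
  Clause (¬q1 ∨ ¬q4) is falsified — contradiction.
Case q1 = False:
  Clause (q1) is falsified — contradiction.
Both cases fail, so the formula is unsatisfiable.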